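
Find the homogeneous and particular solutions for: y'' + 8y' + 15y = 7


Characteristic roots of r² + 8r + 15 = 0 are -3, -5.
y_h = C₁e^(-3x) + C₂e^(-5x).
Constant forcing; try y_p = A. Then 15A = 7 ⇒ A = 7/15.
General solution: y = C₁e^(-3x) + C₂e^(-5x) + 7/15.


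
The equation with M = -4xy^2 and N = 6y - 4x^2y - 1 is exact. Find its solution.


Check exactness: ∂M/∂y = -8xy and ∂N/∂x = -8xy; equal, so the equation is exact.
Integrate M with respect to x (treating y as constant): ∫M dx = -2x^2y^2 + h(y).
Differentiate w.r.t. y and set equal to N: the x-dependent terms already match, leaving h'(y) = 6y - 1. Integrate: h(y) = 3y^2 - y.
So F(x,y) = 3y^2 - 2x^2y^2 - y.
General solution: 3y^2 - 2x^2y^2 - y = C.


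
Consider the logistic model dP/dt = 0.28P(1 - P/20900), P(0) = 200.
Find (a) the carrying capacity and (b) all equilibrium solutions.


Logistic ODE dP/dt = 0.28P(1 - P/20900) has equilibria where dP/dt = 0, i.e. P = 0 or P = 20900.
The coefficient (1 - P/K) = 0 when P = K, identifying K = 20900 as the carrying capacity.
(a) K = 20900; (b) equilibria P = 0 and P = 20900.


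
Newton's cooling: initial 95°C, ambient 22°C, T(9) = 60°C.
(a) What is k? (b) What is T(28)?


Newton's law: T(t) = T_a + (T₀ - T_a)e^(-kt).
(a) Use T(9) = 60: (60 - 22)/(95 - 22) = e^(-k·9), so k = -ln(0.521)/9 ≈ 0.0725.
(b) Apply k to t = 28: T(28) = 22 + (73)e^(-2.031) ≈ 31.6°C.


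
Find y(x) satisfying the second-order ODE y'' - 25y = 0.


Characteristic equation: r² - 25 = 0.
Factor: (r - 5)(r + 5) = 0 ⇒ r = 5, -5 (distinct real).
General solution: y = C₁e^(5x) + C₂e^(-5x).


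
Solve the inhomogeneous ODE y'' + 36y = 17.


Homogeneous part: r² + 36 = 0 ⇒ r = ±6i, so y_h = C₁cos(6x) + C₂sin(6x).
Try constant y_p = A; plug in: 36A = 17 ⇒ A = 17/36.
General solution: y = C₁cos(6x) + C₂sin(6x) + 17/36.


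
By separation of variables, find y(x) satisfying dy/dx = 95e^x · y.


Separate variables: dy/y = 95e^x dx.
Integrate: ln|y| = 95e^x + C₀.
Exponentiate: y = Ce^(95e^x).


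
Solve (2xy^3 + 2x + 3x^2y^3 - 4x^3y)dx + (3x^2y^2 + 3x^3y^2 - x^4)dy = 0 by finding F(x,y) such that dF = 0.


Check exactness: ∂M/∂y = 6xy^2 + 9x^2y^2 - 4x^3 and ∂N/∂x = 6xy^2 + 9x^2y^2 - 4x^3; equal, so the equation is exact.
Integrate M with respect to x (treating y as constant): ∫M dx = x^2y^3 + x^2 + x^3y^3 - x^4y + h(y).
Differentiate w.r.t. y and set equal to N: all terms match, so h'(y) = 0 and h is a constant absorbed into C.
General solution: x^2y^3 + x^2 + x^3y^3 - x^4y = C.


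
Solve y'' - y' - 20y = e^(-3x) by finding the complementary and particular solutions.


Characteristic roots of r² - r - 20 = 0 are -4, 5.
y_h = C₁e^(-4x) + C₂e^(5x).
Forcing exponent -3 is not a characteristic root; try y_p = Ae^(-3x).
Substitute: A·(9 + (-1)·-3 + (-20)) = A·-8 = 1, so A = -1/8.
General solution: y = C₁e^(-4x) + C₂e^(5x) - (1/8)e^(-3x).


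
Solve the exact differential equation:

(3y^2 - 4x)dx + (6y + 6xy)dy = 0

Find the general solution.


Check exactness: ∂M/∂y = 6y and ∂N/∂x = 6y; equal, so the equation is exact.
Integrate M with respect to x (treating y as constant): ∫M dx = 3xy^2 - 2x^2 + h(y).
Differentiate w.r.t. y and set equal to N: the x-dependent terms already match, leaving h'(y) = 6y. Integrate: h(y) = 3y^2.
So F(x,y) = 3y^2 + 3xy^2 - 2x^2.
General solution: 3y^2 + 3xy^2 - 2x^2 = C.


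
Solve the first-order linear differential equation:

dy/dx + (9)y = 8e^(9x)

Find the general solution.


P(x) = 9 ⇒ μ = e^(9x).
(μ y)' = 8e^(18x) ⇒ μ y = (8/18)e^(18x) + C.
Divide by μ: y = (4/9)e^(9x) + Ce^(-9x).


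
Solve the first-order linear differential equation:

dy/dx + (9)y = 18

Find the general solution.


P(x) = 9, Q(x) = 18; integrating factor μ = e^(9x).
(μ y)' = 18e^(9x) ⇒ μ y = 2e^(9x) + C.
Divide by μ: y = 2 + Ce^(-9x).


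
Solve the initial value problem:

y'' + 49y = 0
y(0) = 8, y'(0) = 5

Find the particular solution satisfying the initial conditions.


Characteristic roots of r² + 49 = 0 are ±7i, so y = C₁cos(7x) + C₂sin(7x).
Apply y(0) = 8: C₁ = 8. Differentiate and apply y'(0) = 5: 7·C₂ = 5, so C₂ = 5/7.
Particular solution: y = 8cos(7x) + (5/7)sin(7x).


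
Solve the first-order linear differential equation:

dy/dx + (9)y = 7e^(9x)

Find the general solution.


P(x) = 9 ⇒ μ = e^(9x).
(μ y)' = 7e^(18x) ⇒ μ y = (7/18)e^(18x) + C.
Divide by μ: y = (7/18)e^(9x) + Ce^(-9x).


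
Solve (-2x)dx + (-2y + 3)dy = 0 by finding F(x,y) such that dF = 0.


Check exactness: ∂M/∂y = 0 and ∂N/∂x = 0; equal, so the equation is exact.
Integrate M with respect to x (treating y as constant): ∫M dx = -x^2 + h(y).
Differentiate w.r.t. y and set equal to N: the x-dependent terms already match, leaving h'(y) = -2y + 3. Integrate: h(y) = -y^2 + 3y.
So F(x,y) = -y^2 + 3y - x^2.
General solution: -y^2 + 3y - x^2 = C.


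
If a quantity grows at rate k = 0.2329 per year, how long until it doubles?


Exponential growth: P(t) = P₀ e^(0.2329t). Set P(t)/P₀ = 2: e^(0.2329t) = 2.
Solve: t = ln(2)/0.2329 ≈ 2.98 years.


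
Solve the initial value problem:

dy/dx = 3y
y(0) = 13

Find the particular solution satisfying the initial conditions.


General solution of y' = 3y is y = Ce^(3x).
Apply y(0) = 13: C = 13.
Particular solution: y = 13e^(3x).


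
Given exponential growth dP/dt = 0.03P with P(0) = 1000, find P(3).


The ODE dP/dt = 0.03P has solution P(t) = P(0)e^(0.03t).
Substitute P(0) = 1000 and t = 3: P(3) = 1000 e^(0.09) ≈ 1094.


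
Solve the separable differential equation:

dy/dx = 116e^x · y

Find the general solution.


Separate variables: dy/y = 116e^x dx.
Integrate: ln|y| = 116e^x + C₀.
Exponentiate: y = Ce^(116e^x).


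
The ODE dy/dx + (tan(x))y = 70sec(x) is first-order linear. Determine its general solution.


P(x) = tan(x) ⇒ μ = e^(∫tan(x)dx) = sec(x).
(sec(x) y)' = 70sec²(x) ⇒ sec(x) y = 70tan(x) + C.
Multiply by cos(x): y = 70sin(x) + C·cos(x).


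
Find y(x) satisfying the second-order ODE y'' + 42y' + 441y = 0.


Characteristic equation: r² + 42r + 441 = 0, i.e. (r + 21)² = 0.
Repeated root r = -21; include an x factor for the second linearly independent solution.
General solution: y = (C₁ + C₂x)e^(-21x).


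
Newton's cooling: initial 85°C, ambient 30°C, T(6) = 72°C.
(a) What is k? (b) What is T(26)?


Newton's law: T(t) = T_a + (T₀ - T_a)e^(-kt).
(a) Use T(6) = 72: (72 - 30)/(85 - 30) = e^(-k·6), so k = -ln(0.764)/6 ≈ 0.0449.
(b) Apply k to t = 26: T(26) = 30 + (55)e^(-1.169) ≈ 47.1°C.


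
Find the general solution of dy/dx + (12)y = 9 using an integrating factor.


P(x) = 12, Q(x) = 9; integrating factor μ = e^(12x).
(μ y)' = 9e^(12x) ⇒ μ y = (3/4)e^(12x) + C.
Divide by μ: y = 3/4 + Ce^(-12x).


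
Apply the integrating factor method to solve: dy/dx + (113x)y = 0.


P(x) = 113x ⇒ μ = e^((113/2)x²).
Q(x) = 0 so μ y is constant: y = Ce^(-(113/2)x²).


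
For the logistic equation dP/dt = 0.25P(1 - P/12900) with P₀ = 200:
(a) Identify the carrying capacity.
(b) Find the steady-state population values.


Logistic ODE dP/dt = 0.25P(1 - P/12900) has equilibria where dP/dt = 0, i.e. P = 0 or P = 12900.
The coefficient (1 - P/K) = 0 when P = K, identifying K = 12900 as the carrying capacity.
(a) K = 12900; (b) equilibria P = 0 and P = 12900.


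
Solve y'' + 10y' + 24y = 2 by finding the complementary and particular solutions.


Characteristic roots of r² + 10r + 24 = 0 are -4, -6.
y_h = C₁e^(-4x) + C₂e^(-6x).
Constant forcing; try y_p = A. Then 24A = 2 ⇒ A = 1/12.
General solution: y = C₁e^(-4x) + C₂e^(-6x) + 1/12.


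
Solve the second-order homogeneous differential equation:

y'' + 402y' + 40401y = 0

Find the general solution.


Characteristic equation: r² + 402r + 40401 = 0, i.e. (r + 201)² = 0.
Repeated root r = -201; include an x factor for the second linearly independent solution.
General solution: y = (C₁ + C₂x)e^(-201x).


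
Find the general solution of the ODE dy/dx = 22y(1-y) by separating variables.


Separate: dy/[y(1-y)] = 22 dx.
Partial fractions: 1/[y(1-y)] = 1/y + 1/(1-y).
Integrate: ln|y/(1-y)| = 22x + C₀.
Solve for y: y = 1/(1 + Ce^(-22x)).


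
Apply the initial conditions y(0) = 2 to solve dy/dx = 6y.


General solution of y' = 6y is y = Ce^(6x).
Apply y(0) = 2: C = 2.
Particular solution: y = 2e^(6x).


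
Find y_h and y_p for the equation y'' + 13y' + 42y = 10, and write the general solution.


Characteristic roots of r² + 13r + 42 = 0 are -7, -6.
y_h = C₁e^(-7x) + C₂e^(-6x).
Constant forcing; try y_p = A. Then 42A = 10 ⇒ A = 5/21.
General solution: y = C₁e^(-7x) + C₂e^(-6x) + 5/21.


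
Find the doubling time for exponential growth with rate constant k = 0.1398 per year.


Exponential growth: P(t) = P₀ e^(0.1398t). Set P(t)/P₀ = 2: e^(0.1398t) = 2.
Solve: t = ln(2)/0.1398 ≈ 4.96 years.


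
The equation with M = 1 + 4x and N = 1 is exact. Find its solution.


Check exactness: ∂M/∂y = 0 and ∂N/∂x = 0; equal, so the equation is exact.
Integrate M with respect to x (treating y as constant): ∫M dx = x + 2x^2 + h(y).
Differentiate w.r.t. y and set equal to N: the x-dependent terms already match, leaving h'(y) = 1. Integrate: h(y) = y.
So F(x,y) = x + y + 2x^2.
General solution: x + y + 2x^2 = C.


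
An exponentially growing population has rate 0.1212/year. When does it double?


Exponential growth: P(t) = P₀ e^(0.1212t). Set P(t)/P₀ = 2: e^(0.1212t) = 2.
Solve: t = ln(2)/0.1212 ≈ 5.72 years.


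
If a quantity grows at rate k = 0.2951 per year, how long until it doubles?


Exponential growth: P(t) = P₀ e^(0.2951t). Set P(t)/P₀ = 2: e^(0.2951t) = 2.
Solve: t = ln(2)/0.2951 ≈ 2.35 years.


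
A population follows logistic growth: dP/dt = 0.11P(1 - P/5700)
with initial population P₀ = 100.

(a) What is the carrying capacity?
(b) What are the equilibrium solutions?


Logistic ODE dP/dt = 0.11P(1 - P/5700) has equilibria where dP/dt = 0, i.e. P = 0 or P = 5700.
The coefficient (1 - P/K) = 0 when P = K, identifying K = 5700 as the carrying capacity.
(a) K = 5700; (b) equilibria P = 0 and P = 5700.


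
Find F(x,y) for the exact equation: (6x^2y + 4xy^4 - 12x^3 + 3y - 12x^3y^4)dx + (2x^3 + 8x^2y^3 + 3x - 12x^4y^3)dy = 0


Check exactness: ∂M/∂y = 6x^2 + 16xy^3 + 3 - 48x^3y^3 and ∂N/∂x = 6x^2 + 16xy^3 + 3 - 48x^3y^3; equal, so the equation is exact.
Integrate M with respect to x (treating y as constant): ∫M dx = 2x^3y + 2x^2y^4 - 3x^4 + 3xy - 3x^4y^4 + h(y).
Differentiate w.r.t. y and set equal to N: all terms match, so h'(y) = 0 and h is a constant absorbed into C.
General solution: 2x^3y + 2x^2y^4 - 3x^4 + 3xy - 3x^4y^4 = C.


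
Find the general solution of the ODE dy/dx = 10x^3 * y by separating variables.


Separate variables: dy/y = 10x^3 dx.
Integrate: ln|y| = (5/2)x^4 + C₀.
Exponentiate: y = Ce^((5/2)x^4).


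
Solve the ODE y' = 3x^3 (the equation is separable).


Integrate both sides with respect to x: y = ∫ 3x^3 dx = (3/4)x^4 + C.


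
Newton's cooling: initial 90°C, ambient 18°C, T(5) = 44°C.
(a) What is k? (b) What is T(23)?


Newton's law: T(t) = T_a + (T₀ - T_a)e^(-kt).
(a) Use T(5) = 44: (44 - 18)/(90 - 18) = e^(-k·5), so k = -ln(0.361)/5 ≈ 0.2037.
(b) Apply k to t = 23: T(23) = 18 + (72)e^(-4.685) ≈ 18.7°C.


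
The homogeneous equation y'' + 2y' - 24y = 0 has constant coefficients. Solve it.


Characteristic equation: r² + 2r - 24 = 0.
Factor: (r - 4)(r + 6) = 0 ⇒ r = 4, -6 (distinct real).
General solution: y = C₁e^(4x) + C₂e^(-6x).


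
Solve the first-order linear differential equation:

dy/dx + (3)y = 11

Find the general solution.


P(x) = 3, Q(x) = 11; integrating factor μ = e^(3x).
(μ y)' = 11e^(3x) ⇒ μ y = (11/3)e^(3x) + C.
Divide by μ: y = 11/3 + Ce^(-3x).


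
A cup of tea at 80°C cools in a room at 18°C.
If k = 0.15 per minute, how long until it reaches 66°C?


From T(t) = T_a + (T₀ - T_a)e^(-kt), set T(t) = 66:
(66 - 18) / (80 - 18) = e^(-0.15t), so t = -ln(0.774)/0.15 ≈ 1.7 minutes.


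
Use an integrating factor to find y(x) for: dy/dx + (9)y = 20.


P(x) = 9, Q(x) = 20; integrating factor μ = e^(9x).
(μ y)' = 20e^(9x) ⇒ μ y = (20/9)e^(9x) + C.
Divide by μ: y = 20/9 + Ce^(-9x).


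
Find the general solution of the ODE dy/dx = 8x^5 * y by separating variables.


Separate variables: dy/y = 8x^5 dx.
Integrate: ln|y| = (4/3)x^6 + C₀.
Exponentiate: y = Ce^((4/3)x^6).


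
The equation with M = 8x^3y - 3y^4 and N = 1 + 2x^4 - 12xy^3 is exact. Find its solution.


Check exactness: ∂M/∂y = 8x^3 - 12y^3 and ∂N/∂x = 8x^3 - 12y^3; equal, so the equation is exact.
Integrate M with respect to x (treating y as constant): ∫M dx = 2x^4y - 3xy^4 + h(y).
Differentiate w.r.t. y and set equal to N: the x-dependent terms already match, leaving h'(y) = 1. Integrate: h(y) = y.
So F(x,y) = y + 2x^4y - 3xy^4.
General solution: y + 2x^4y - 3xy^4 = C.


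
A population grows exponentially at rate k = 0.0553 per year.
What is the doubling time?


Exponential growth: P(t) = P₀ e^(0.0553t). Set P(t)/P₀ = 2: e^(0.0553t) = 2.
Solve: t = ln(2)/0.0553 ≈ 12.53 years.


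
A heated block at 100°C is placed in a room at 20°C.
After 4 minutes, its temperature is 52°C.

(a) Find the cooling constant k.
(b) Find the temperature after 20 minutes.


Newton's law: T(t) = T_a + (T₀ - T_a)e^(-kt).
(a) Use T(4) = 52: (52 - 20)/(100 - 20) = e^(-k·4), so k = -ln(0.400)/4 ≈ 0.2291.
(b) Apply k to t = 20: T(20) = 20 + (80)e^(-4.581) ≈ 20.8°C.


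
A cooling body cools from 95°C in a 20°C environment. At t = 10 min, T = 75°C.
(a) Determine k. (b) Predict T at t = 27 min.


Newton's law: T(t) = T_a + (T₀ - T_a)e^(-kt).
(a) Use T(10) = 75: (75 - 20)/(95 - 20) = e^(-k·10), so k = -ln(0.733)/10 ≈ 0.0310.
(b) Apply k to t = 27: T(27) = 20 + (75)e^(-0.837) ≈ 52.5°C.


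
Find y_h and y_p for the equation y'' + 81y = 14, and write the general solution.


Homogeneous part: r² + 81 = 0 ⇒ r = ±9i, so y_h = C₁cos(9x) + C₂sin(9x).
Try constant y_p = A; plug in: 81A = 14 ⇒ A = 14/81.
General solution: y = C₁cos(9x) + C₂sin(9x) + 14/81.


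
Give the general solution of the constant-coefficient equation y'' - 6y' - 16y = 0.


Characteristic equation: r² - 6r - 16 = 0.
Factor: (r - 8)(r + 2) = 0 ⇒ r = 8, -2 (distinct real).
General solution: y = C₁e^(8x) + C₂e^(-2x).


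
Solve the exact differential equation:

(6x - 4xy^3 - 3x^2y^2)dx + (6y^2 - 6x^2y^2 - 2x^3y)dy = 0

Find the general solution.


Check exactness: ∂M/∂y = -12xy^2 - 6x^2y and ∂N/∂x = -12xy^2 - 6x^2y; equal, so the equation is exact.
Integrate M with respect to x (treating y as constant): ∫M dx = 3x^2 - 2x^2y^3 - x^3y^2 + h(y).
Differentiate w.r.t. y and set equal to N: the x-dependent terms already match, leaving h'(y) = 6y^2. Integrate: h(y) = 2y^3.
So F(x,y) = 3x^2 + 2y^3 - 2x^2y^3 - x^3y^2.
General solution: 3x^2 + 2y^3 - 2x^2y^3 - x^3y^2 = C.


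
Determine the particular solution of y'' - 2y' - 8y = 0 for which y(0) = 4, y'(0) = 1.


Characteristic roots of r² - 2r - 8 = 0 are -2, 4.
General solution y = c₁ e^(-2x) + c₂ e^(4x).
Apply y(0) = 4: c₁ + c₂ = 4. Apply y'(0) = 1: -2 c₁ + 4 c₂ = 1.
Solve: c₁ = 5/2, c₂ = 3/2.
Particular solution: y = (5/2)e^(-2x) + (3/2)e^(4x).


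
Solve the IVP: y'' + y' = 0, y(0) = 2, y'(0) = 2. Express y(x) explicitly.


Characteristic roots of r² + r = 0 are 0, -1.
General solution y = c₁ + c₂ e^(-x).
Apply y(0) = 2: c₁ + c₂ = 2. Apply y'(0) = 2: 0 c₁ - 1 c₂ = 2.
Solve: c₁ = 4, c₂ = -2.
Particular solution: y = 4 - 2e^(-x).


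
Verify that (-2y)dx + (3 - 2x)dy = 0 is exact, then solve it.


Check exactness: ∂M/∂y = -2 and ∂N/∂x = -2; equal, so the equation is exact.
Integrate M with respect to x (treating y as constant): ∫M dx = -2xy + h(y).
Differentiate w.r.t. y and set equal to N: the x-dependent terms already match, leaving h'(y) = 3. Integrate: h(y) = 3y.
So F(x,y) = 3y - 2xy.
General solution: 3y - 2xy = C.


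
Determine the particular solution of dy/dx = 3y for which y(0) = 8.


General solution of y' = 3y is y = Ce^(3x).
Apply y(0) = 8: C = 8.
Particular solution: y = 8e^(3x).


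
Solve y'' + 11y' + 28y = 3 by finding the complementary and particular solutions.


Characteristic roots of r² + 11r + 28 = 0 are -4, -7.
y_h = C₁e^(-4x) + C₂e^(-7x).
Constant forcing; try y_p = A. Then 28A = 3 ⇒ A = 3/28.
General solution: y = C₁e^(-4x) + C₂e^(-7x) + 3/28.


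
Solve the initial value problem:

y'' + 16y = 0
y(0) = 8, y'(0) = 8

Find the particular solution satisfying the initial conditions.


Characteristic roots of r² + 16 = 0 are ±4i, so y = C₁cos(4x) + C₂sin(4x).
Apply y(0) = 8: C₁ = 8. Differentiate and apply y'(0) = 8: 4·C₂ = 8, so C₂ = 2.
Particular solution: y = 8cos(4x) + 2sin(4x).


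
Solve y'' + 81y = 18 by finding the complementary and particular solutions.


Homogeneous part: r² + 81 = 0 ⇒ r = ±9i, so y_h = C₁cos(9x) + C₂sin(9x).
Try constant y_p = A; plug in: 81A = 18 ⇒ A = 2/9.
General solution: y = C₁cos(9x) + C₂sin(9x) + 2/9.


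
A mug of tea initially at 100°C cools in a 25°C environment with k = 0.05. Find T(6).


Newton's law: dT/dt = -k(T - T_a) has solution T(t) = T_a + (T₀ - T_a)e^(-kt).
Plug in T_a = 25, T₀ = 100, k = 0.05, t = 6: T(6) = 25 + (75)e^(-0.30) ≈ 80.6°C.


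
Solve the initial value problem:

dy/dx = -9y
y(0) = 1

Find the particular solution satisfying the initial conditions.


General solution of y' = -9y is y = Ce^(-9x).
Apply y(0) = 1: C = 1.
Particular solution: y = e^(-9x).


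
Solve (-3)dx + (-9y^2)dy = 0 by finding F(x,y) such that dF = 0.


Check exactness: ∂M/∂y = 0 and ∂N/∂x = 0; equal, so the equation is exact.
Integrate M with respect to x (treating y as constant): ∫M dx = -3x + h(y).
Differentiate w.r.t. y and set equal to N: the x-dependent terms already match, leaving h'(y) = -9y^2. Integrate: h(y) = -3y^3.
So F(x,y) = -3x - 3y^3.
General solution: -3x - 3y^3 = C.


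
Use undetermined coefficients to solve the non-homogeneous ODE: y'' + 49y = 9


Homogeneous part: r² + 49 = 0 ⇒ r = ±7i, so y_h = C₁cos(7x) + C₂sin(7x).
Try constant y_p = A; plug in: 49A = 9 ⇒ A = 9/49.
General solution: y = C₁cos(7x) + C₂sin(7x) + 9/49.


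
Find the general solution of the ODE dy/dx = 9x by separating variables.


Integrate both sides with respect to x: y = ∫ 9x dx = (9/2)x^2 + C.


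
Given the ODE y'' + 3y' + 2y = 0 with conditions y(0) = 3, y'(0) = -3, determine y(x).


Characteristic roots of r² + 3r + 2 = 0 are -2, -1.
General solution y = c₁ e^(-2x) + c₂ e^(-x).
Apply y(0) = 3: c₁ + c₂ = 3. Apply y'(0) = -3: -2 c₁ - 1 c₂ = -3.
Solve: c₁ = 0, c₂ = 3.
Particular solution: y = 0e^(-2x) + 3e^(-x).


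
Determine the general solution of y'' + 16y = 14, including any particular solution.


Homogeneous part: r² + 16 = 0 ⇒ r = ±4i, so y_h = C₁cos(4x) + C₂sin(4x).
Try constant y_p = A; plug in: 16A = 14 ⇒ A = 7/8.
General solution: y = C₁cos(4x) + C₂sin(4x) + 7/8.


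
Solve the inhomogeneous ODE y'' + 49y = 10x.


Homogeneous: r² + 49 = 0 ⇒ r = ±7i, y_h = C₁cos(7x) + C₂sin(7x).
Polynomial forcing; try y_p = Ax + B. Then y_p'' + 49 y_p = 49(Ax + B) = 10x, so B = 0 and A = 10/49.
General solution: y = C₁cos(7x) + C₂sin(7x) + (10/49)x.


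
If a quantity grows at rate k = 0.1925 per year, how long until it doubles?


Exponential growth: P(t) = P₀ e^(0.1925t). Set P(t)/P₀ = 2: e^(0.1925t) = 2.
Solve: t = ln(2)/0.1925 ≈ 3.60 years.


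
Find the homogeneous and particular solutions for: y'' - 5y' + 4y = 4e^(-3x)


Characteristic roots of r² - 5r + 4 = 0 are 1, 4.
y_h = C₁e^(x) + C₂e^(4x).
Forcing exponent -3 is not a characteristic root; try y_p = Ae^(-3x).
Substitute: A·(9 + (-5)·-3 + (4)) = A·28 = 4, so A = 1/7.
General solution: y = C₁e^(x) + C₂e^(4x) + (1/7)e^(-3x).


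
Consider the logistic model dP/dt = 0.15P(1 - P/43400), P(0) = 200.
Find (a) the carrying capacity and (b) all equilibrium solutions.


Logistic ODE dP/dt = 0.15P(1 - P/43400) has equilibria where dP/dt = 0, i.e. P = 0 or P = 43400.
The coefficient (1 - P/K) = 0 when P = K, identifying K = 43400 as the carrying capacity.
(a) K = 43400; (b) equilibria P = 0 and P = 43400.


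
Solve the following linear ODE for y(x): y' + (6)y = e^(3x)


P(x) = 6 ⇒ μ = e^(6x).
(μ y)' = e^(9x) ⇒ μ y = e^(9x)/9 + C.
Divide by μ: y = (1/9)e^(3x) + Ce^(-6x).


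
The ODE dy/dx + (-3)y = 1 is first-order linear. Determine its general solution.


P(x) = -3 ⇒ μ = e^(-3x).
(μ y)' = e^(-3x) ⇒ μ y = -(1/3)e^(-3x) + C.
Divide by μ: y = -1/3 + Ce^(3x).


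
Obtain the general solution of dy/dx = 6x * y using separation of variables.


Separate variables: dy/y = 6x dx.
Integrate: ln|y| = 3x^2 + C₀.
Exponentiate: y = Ce^(3x^2).


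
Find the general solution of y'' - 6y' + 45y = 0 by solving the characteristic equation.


Characteristic equation: r² - 6r + 45 = 0.
Discriminant is negative; roots r = 3 ± 6i (complex conjugate pair).
General solution uses e^(α x)(C₁ cos(β x) + C₂ sin(β x)): y = e^(3x)(C₁cos(6x) + C₂sin(6x)).


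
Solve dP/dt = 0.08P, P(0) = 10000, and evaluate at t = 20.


The ODE dP/dt = 0.08P has solution P(t) = P(0)e^(0.08t).
Substitute P(0) = 10000 and t = 20: P(20) = 10000 e^(1.60) ≈ 49530.


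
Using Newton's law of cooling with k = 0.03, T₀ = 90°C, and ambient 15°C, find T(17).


Newton's law: dT/dt = -k(T - T_a) has solution T(t) = T_a + (T₀ - T_a)e^(-kt).
Plug in T_a = 15, T₀ = 90, k = 0.03, t = 17: T(17) = 15 + (75)e^(-0.51) ≈ 60.0°C.


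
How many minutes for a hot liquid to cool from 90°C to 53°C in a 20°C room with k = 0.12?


From T(t) = T_a + (T₀ - T_a)e^(-kt), set T(t) = 53:
(53 - 20) / (90 - 20) = e^(-0.12t), so t = -ln(0.471)/0.12 ≈ 6.3 minutes.


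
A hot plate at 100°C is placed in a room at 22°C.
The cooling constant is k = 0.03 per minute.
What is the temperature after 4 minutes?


Newton's law: dT/dt = -k(T - T_a) has solution T(t) = T_a + (T₀ - T_a)e^(-kt).
Plug in T_a = 22, T₀ = 100, k = 0.03, t = 4: T(4) = 22 + (78)e^(-0.12) ≈ 91.2°C.


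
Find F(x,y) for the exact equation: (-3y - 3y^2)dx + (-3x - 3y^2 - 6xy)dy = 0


Check exactness: ∂M/∂y = -3 - 6y and ∂N/∂x = -3 - 6y; equal, so the equation is exact.
Integrate M with respect to x (treating y as constant): ∫M dx = -3xy - 3xy^2 + h(y).
Differentiate w.r.t. y and set equal to N: the x-dependent terms already match, leaving h'(y) = -3y^2. Integrate: h(y) = -y^3.
So F(x,y) = -3xy - y^3 - 3xy^2.
General solution: -3xy - y^3 - 3xy^2 = C.


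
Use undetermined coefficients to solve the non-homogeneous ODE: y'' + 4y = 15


Homogeneous part: r² + 4 = 0 ⇒ r = ±2i, so y_h = C₁cos(2x) + C₂sin(2x).
Try constant y_p = A; plug in: 4A = 15 ⇒ A = 15/4.
General solution: y = C₁cos(2x) + C₂sin(2x) + 15/4.


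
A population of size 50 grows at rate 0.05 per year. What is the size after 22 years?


The ODE dP/dt = 0.05P has solution P(t) = P(0)e^(0.05t).
Substitute P(0) = 50 and t = 22: P(22) = 50 e^(1.10) ≈ 150.


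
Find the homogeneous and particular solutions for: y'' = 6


Characteristic polynomial (r - 0)² = 0; repeated root r = 0.
y_h = (C₁ + C₂x). Forcing matches the repeated root (resonance), so try y_p = Ax².
Substitute and solve for A: 2A = 6, so A = 3.
General solution: y = C₁ + C₂x + 3x².


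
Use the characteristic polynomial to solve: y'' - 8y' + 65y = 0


Characteristic equation: r² - 8r + 65 = 0.
Discriminant is negative; roots r = 4 ± 7i (complex conjugate pair).
General solution uses e^(α x)(C₁ cos(β x) + C₂ sin(β x)): y = e^(4x)(C₁cos(7x) + C₂sin(7x)).


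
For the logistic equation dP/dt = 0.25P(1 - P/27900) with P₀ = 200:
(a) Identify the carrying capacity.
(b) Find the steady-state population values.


Logistic ODE dP/dt = 0.25P(1 - P/27900) has equilibria where dP/dt = 0, i.e. P = 0 or P = 27900.
The coefficient (1 - P/K) = 0 when P = K, identifying K = 27900 as the carrying capacity.
(a) K = 27900; (b) equilibria P = 0 and P = 27900.


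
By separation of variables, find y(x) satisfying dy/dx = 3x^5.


Integrate both sides with respect to x: y = ∫ 3x^5 dx = (1/2)x^6 + C.


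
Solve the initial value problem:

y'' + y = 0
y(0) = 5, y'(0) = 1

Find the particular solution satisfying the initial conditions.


Characteristic roots of r² + 1 = 0 are ±1i, so y = C₁cos(x) + C₂sin(x).
Apply y(0) = 5: C₁ = 5. Differentiate and apply y'(0) = 1: 1·C₂ = 1, so C₂ = 1.
Particular solution: y = 5cos(x) + sin(x).


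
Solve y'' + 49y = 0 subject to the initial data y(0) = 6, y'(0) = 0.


Characteristic roots of r² + 49 = 0 are ±7i, so y = C₁cos(7x) + C₂sin(7x).
Apply y(0) = 6: C₁ = 6. Differentiate and apply y'(0) = 0: 7·C₂ = 0, so C₂ = 0.
Particular solution: y = 6cos(7x).


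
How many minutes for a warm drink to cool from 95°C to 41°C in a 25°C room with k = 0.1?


From T(t) = T_a + (T₀ - T_a)e^(-kt), set T(t) = 41:
(41 - 25) / (95 - 25) = e^(-0.1t), so t = -ln(0.229)/0.1 ≈ 14.8 minutes.


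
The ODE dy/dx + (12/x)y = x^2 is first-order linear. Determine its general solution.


P(x) = 12/x ⇒ μ = x^12.
(x^12 y)' = x^14 ⇒ x^12 y = x^15/(15) + C.
Solve for y: y = (1/15)x^3 + C/x^12.


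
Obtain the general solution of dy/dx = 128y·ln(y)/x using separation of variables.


Separate: dy/[y ln(y)] = 128 dx/x.
Substitute u = ln(y): du/u = 128 dx/x.
Integrate: ln|ln(y)| = 128ln|x| + C₀, hence ln(y) = C·x^128.


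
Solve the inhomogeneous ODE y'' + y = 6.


Homogeneous part: r² + 1 = 0 ⇒ r = ±1i, so y_h = C₁cos(x) + C₂sin(x).
Try constant y_p = A; plug in: 1A = 6 ⇒ A = 6.
General solution: y = C₁cos(x) + C₂sin(x) + 6.


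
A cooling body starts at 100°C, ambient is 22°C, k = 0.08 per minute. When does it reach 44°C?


From T(t) = T_a + (T₀ - T_a)e^(-kt), set T(t) = 44:
(44 - 22) / (100 - 22) = e^(-0.08t), so t = -ln(0.282)/0.08 ≈ 15.8 minutes.


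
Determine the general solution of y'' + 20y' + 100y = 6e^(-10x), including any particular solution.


Characteristic polynomial (r + 10)² = 0; repeated root r = -10.
y_h = (C₁ + C₂x)e^(-10x). Forcing matches the repeated root (resonance), so try y_p = Ax² e^(-10x).
Substitute and solve for A: 2A = 6, so A = 3.
General solution: y = (C₁ + C₂x + 3x²)e^(-10x).


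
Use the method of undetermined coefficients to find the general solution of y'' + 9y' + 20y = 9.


Characteristic roots of r² + 9r + 20 = 0 are -5, -4.
y_h = C₁e^(-5x) + C₂e^(-4x).
Constant forcing; try y_p = A. Then 20A = 9 ⇒ A = 9/20.
General solution: y = C₁e^(-5x) + C₂e^(-4x) + 9/20.


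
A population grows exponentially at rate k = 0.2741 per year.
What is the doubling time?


Exponential growth: P(t) = P₀ e^(0.2741t). Set P(t)/P₀ = 2: e^(0.2741t) = 2.
Solve: t = ln(2)/0.2741 ≈ 2.53 years.


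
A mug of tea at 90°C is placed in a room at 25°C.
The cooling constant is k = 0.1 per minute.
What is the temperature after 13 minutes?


Newton's law: dT/dt = -k(T - T_a) has solution T(t) = T_a + (T₀ - T_a)e^(-kt).
Plug in T_a = 25, T₀ = 90, k = 0.1, t = 13: T(13) = 25 + (65)e^(-1.30) ≈ 42.7°C.


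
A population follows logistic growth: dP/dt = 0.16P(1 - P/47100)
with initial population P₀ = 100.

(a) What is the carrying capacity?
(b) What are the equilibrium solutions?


Logistic ODE dP/dt = 0.16P(1 - P/47100) has equilibria where dP/dt = 0, i.e. P = 0 or P = 47100.
The coefficient (1 - P/K) = 0 when P = K, identifying K = 47100 as the carrying capacity.
(a) K = 47100; (b) equilibria P = 0 and P = 47100.


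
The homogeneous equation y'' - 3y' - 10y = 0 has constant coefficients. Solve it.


Characteristic equation: r² - 3r - 10 = 0.
Factor: (r - 5)(r + 2) = 0 ⇒ r = 5, -2 (distinct real).
General solution: y = C₁e^(5x) + C₂e^(-2x).


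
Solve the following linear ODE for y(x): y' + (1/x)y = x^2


P(x) = 1/x ⇒ μ = x^1.
(x^1 y)' = x^3 ⇒ x^1 y = x^4/(4) + C.
Solve for y: y = (1/4)x^3 + C/x^1.


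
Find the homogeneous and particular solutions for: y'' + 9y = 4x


Homogeneous: r² + 9 = 0 ⇒ r = ±3i, y_h = C₁cos(3x) + C₂sin(3x).
Polynomial forcing; try y_p = Ax + B. Then y_p'' + 9 y_p = 9(Ax + B) = 4x, so B = 0 and A = 4/9.
General solution: y = C₁cos(3x) + C₂sin(3x) + (4/9)x.


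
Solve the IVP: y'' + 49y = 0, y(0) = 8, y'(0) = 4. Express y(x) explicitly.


Characteristic roots of r² + 49 = 0 are ±7i, so y = C₁cos(7x) + C₂sin(7x).
Apply y(0) = 8: C₁ = 8. Differentiate and apply y'(0) = 4: 7·C₂ = 4, so C₂ = 4/7.
Particular solution: y = 8cos(7x) + (4/7)sin(7x).


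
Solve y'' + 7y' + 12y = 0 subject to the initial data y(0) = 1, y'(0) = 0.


Characteristic roots of r² + 7r + 12 = 0 are -4, -3.
General solution y = c₁ e^(-4x) + c₂ e^(-3x).
Apply y(0) = 1: c₁ + c₂ = 1. Apply y'(0) = 0: -4 c₁ - 3 c₂ = 0.
Solve: c₁ = -3, c₂ = 4.
Particular solution: y = -3e^(-4x) + 4e^(-3x).


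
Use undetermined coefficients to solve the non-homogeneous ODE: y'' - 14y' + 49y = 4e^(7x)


Characteristic polynomial (r - 7)² = 0; repeated root r = 7.
y_h = (C₁ + C₂x)e^(7x). Forcing matches the repeated root (resonance), so try y_p = Ax² e^(7x).
Substitute and solve for A: 2A = 4, so A = 2.
General solution: y = (C₁ + C₂x + 2x²)e^(7x).


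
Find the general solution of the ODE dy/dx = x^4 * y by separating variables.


Separate variables: dy/y = x^4 dx.
Integrate: ln|y| = (1/5)x^5 + C₀.
Exponentiate: y = Ce^((1/5)x^5).


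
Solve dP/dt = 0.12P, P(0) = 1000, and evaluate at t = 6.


The ODE dP/dt = 0.12P has solution P(t) = P(0)e^(0.12t).
Substitute P(0) = 1000 and t = 6: P(6) = 1000 e^(0.72) ≈ 2054.


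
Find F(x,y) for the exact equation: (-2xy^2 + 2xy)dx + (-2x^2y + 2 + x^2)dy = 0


Check exactness: ∂M/∂y = -4xy + 2x and ∂N/∂x = -4xy + 2x; equal, so the equation is exact.
Integrate M with respect to x (treating y as constant): ∫M dx = -x^2y^2 + x^2y + h(y).
Differentiate w.r.t. y and set equal to N: the x-dependent terms already match, leaving h'(y) = 2. Integrate: h(y) = 2y.
So F(x,y) = -x^2y^2 + 2y + x^2y.
General solution: -x^2y^2 + 2y + x^2y = C.


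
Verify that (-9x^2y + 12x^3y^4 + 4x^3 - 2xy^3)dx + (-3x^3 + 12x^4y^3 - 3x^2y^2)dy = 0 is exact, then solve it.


Check exactness: ∂M/∂y = -9x^2 + 48x^3y^3 - 6xy^2 and ∂N/∂x = -9x^2 + 48x^3y^3 - 6xy^2; equal, so the equation is exact.
Integrate M with respect to x (treating y as constant): ∫M dx = -3x^3y + 3x^4y^4 + x^4 - x^2y^3 + h(y).
Differentiate w.r.t. y and set equal to N: all terms match, so h'(y) = 0 and h is a constant absorbed into C.
General solution: -3x^3y + 3x^4y^4 + x^4 - x^2y^3 = C.


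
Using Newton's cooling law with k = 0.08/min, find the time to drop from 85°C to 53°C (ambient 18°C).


From T(t) = T_a + (T₀ - T_a)e^(-kt), set T(t) = 53:
(53 - 18) / (85 - 18) = e^(-0.08t), so t = -ln(0.522)/0.08 ≈ 8.1 minutes.


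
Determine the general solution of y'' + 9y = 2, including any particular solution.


Homogeneous part: r² + 9 = 0 ⇒ r = ±3i, so y_h = C₁cos(3x) + C₂sin(3x).
Try constant y_p = A; plug in: 9A = 2 ⇒ A = 2/9.
General solution: y = C₁cos(3x) + C₂sin(3x) + 2/9.


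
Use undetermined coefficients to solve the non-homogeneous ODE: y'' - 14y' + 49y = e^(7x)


Characteristic polynomial (r - 7)² = 0; repeated root r = 7.
y_h = (C₁ + C₂x)e^(7x). Forcing matches the repeated root (resonance), so try y_p = Ax² e^(7x).
Substitute and solve for A: 2A = 1, so A = 1/2.
General solution: y = (C₁ + C₂x + (1/2)x²)e^(7x).


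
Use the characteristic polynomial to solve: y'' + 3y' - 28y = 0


Characteristic equation: r² + 3r - 28 = 0.
Factor: (r - 4)(r + 7) = 0 ⇒ r = 4, -7 (distinct real).
General solution: y = C₁e^(4x) + C₂e^(-7x).


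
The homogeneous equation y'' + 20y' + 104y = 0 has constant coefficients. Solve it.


Characteristic equation: r² + 20r + 104 = 0.
Discriminant is negative; roots r = -10 ± 2i (complex conjugate pair).
General solution uses e^(α x)(C₁ cos(β x) + C₂ sin(β x)): y = e^(-10x)(C₁cos(2x) + C₂sin(2x)).


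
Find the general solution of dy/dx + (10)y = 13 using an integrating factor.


P(x) = 10, Q(x) = 13; integrating factor μ = e^(10x).
(μ y)' = 13e^(10x) ⇒ μ y = (13/10)e^(10x) + C.
Divide by μ: y = 13/10 + Ce^(-10x).


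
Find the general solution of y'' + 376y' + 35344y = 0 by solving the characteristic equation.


Characteristic equation: r² + 376r + 35344 = 0, i.e. (r + 188)² = 0.
Repeated root r = -188; include an x factor for the second linearly independent solution.
General solution: y = (C₁ + C₂x)e^(-188x).


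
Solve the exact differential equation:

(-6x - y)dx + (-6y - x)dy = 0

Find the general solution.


Check exactness: ∂M/∂y = -1 and ∂N/∂x = -1; equal, so the equation is exact.
Integrate M with respect to x (treating y as constant): ∫M dx = -3x^2 - xy + h(y).
Differentiate w.r.t. y and set equal to N: the x-dependent terms already match, leaving h'(y) = -6y. Integrate: h(y) = -3y^2.
So F(x,y) = -3x^2 - 3y^2 - xy.
General solution: -3x^2 - 3y^2 - xy = C.


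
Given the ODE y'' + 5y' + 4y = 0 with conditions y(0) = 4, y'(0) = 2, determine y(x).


Characteristic roots of r² + 5r + 4 = 0 are -1, -4.
General solution y = c₁ e^(-x) + c₂ e^(-4x).
Apply y(0) = 4: c₁ + c₂ = 4. Apply y'(0) = 2: -1 c₁ - 4 c₂ = 2.
Solve: c₁ = 6, c₂ = -2.
Particular solution: y = 6e^(-x) - 2e^(-4x).


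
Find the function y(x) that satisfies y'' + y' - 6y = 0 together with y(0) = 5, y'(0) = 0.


Characteristic roots of r² + r - 6 = 0 are 2, -3.
General solution y = c₁ e^(2x) + c₂ e^(-3x).
Apply y(0) = 5: c₁ + c₂ = 5. Apply y'(0) = 0: 2 c₁ - 3 c₂ = 0.
Solve: c₁ = 3, c₂ = 2.
Particular solution: y = 3e^(2x) + 2e^(-3x).


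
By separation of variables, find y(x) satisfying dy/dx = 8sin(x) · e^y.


Separate: e^(-y) dy = 8sin(x) dx.
Integrate: -e^(-y) = -8cos(x) + C₀.
Rearrange: e^(-y) = 8cos(x) + C.


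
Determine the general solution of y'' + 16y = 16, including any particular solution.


Homogeneous part: r² + 16 = 0 ⇒ r = ±4i, so y_h = C₁cos(4x) + C₂sin(4x).
Try constant y_p = A; plug in: 16A = 16 ⇒ A = 1.
General solution: y = C₁cos(4x) + C₂sin(4x) + 1.


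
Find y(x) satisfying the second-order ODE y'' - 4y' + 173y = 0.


Characteristic equation: r² - 4r + 173 = 0.
Discriminant is negative; roots r = 2 ± 13i (complex conjugate pair).
General solution uses e^(α x)(C₁ cos(β x) + C₂ sin(β x)): y = e^(2x)(C₁cos(13x) + C₂sin(13x)).


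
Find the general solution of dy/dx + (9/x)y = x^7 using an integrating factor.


P(x) = 9/x ⇒ μ = x^9.
(x^9 y)' = x^9·x^7 = x^16.
Integrate: x^9 y = x^17/(17) + C.
Solve for y: y = (1/17)x^8 + C/x^9.


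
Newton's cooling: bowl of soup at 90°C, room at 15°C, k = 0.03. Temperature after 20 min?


Newton's law: dT/dt = -k(T - T_a) has solution T(t) = T_a + (T₀ - T_a)e^(-kt).
Plug in T_a = 15, T₀ = 90, k = 0.03, t = 20: T(20) = 15 + (75)e^(-0.60) ≈ 56.2°C.


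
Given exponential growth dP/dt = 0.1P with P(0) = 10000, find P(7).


The ODE dP/dt = 0.1P has solution P(t) = P(0)e^(0.1t).
Substitute P(0) = 10000 and t = 7: P(7) = 10000 e^(0.70) ≈ 20138.


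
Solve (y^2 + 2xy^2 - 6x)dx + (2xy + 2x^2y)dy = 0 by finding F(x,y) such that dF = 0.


Check exactness: ∂M/∂y = 2y + 4xy and ∂N/∂x = 2y + 4xy; equal, so the equation is exact.
Integrate M with respect to x (treating y as constant): ∫M dx = xy^2 + x^2y^2 - 3x^2 + h(y).
Differentiate w.r.t. y and set equal to N: all terms match, so h'(y) = 0 and h is a constant absorbed into C.
General solution: xy^2 + x^2y^2 - 3x^2 = C.


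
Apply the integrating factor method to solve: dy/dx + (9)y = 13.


P(x) = 9, Q(x) = 13; integrating factor μ = e^(9x).
(μ y)' = 13e^(9x) ⇒ μ y = (13/9)e^(9x) + C.
Divide by μ: y = 13/9 + Ce^(-9x).


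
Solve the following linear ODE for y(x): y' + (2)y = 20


P(x) = 2, Q(x) = 20; integrating factor μ = e^(2x).
(μ y)' = 20e^(2x) ⇒ μ y = 10e^(2x) + C.
Divide by μ: y = 10 + Ce^(-2x).


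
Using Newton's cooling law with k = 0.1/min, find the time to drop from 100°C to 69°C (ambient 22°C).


From T(t) = T_a + (T₀ - T_a)e^(-kt), set T(t) = 69:
(69 - 22) / (100 - 22) = e^(-0.1t), so t = -ln(0.603)/0.1 ≈ 5.1 minutes.


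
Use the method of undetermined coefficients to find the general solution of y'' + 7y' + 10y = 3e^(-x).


Characteristic roots of r² + 7r + 10 = 0 are -5, -2.
y_h = C₁e^(-5x) + C₂e^(-2x).
Forcing exponent -1 is not a characteristic root; try y_p = Ae^(-x).
Substitute: A·(1 + (7)·-1 + (10)) = A·4 = 3, so A = 3/4.
General solution: y = C₁e^(-5x) + C₂e^(-2x) + (3/4)e^(-x).


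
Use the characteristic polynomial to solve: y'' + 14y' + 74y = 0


Characteristic equation: r² + 14r + 74 = 0.
Discriminant is negative; roots r = -7 ± 5i (complex conjugate pair).
General solution uses e^(α x)(C₁ cos(β x) + C₂ sin(β x)): y = e^(-7x)(C₁cos(5x) + C₂sin(5x)).


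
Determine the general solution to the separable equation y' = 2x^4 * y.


Separate variables: dy/y = 2x^4 dx.
Integrate: ln|y| = (2/5)x^5 + C₀.
Exponentiate: y = Ce^((2/5)x^5).


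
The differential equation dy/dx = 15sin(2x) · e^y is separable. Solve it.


Separate: e^(-y) dy = 15sin(2x) dx.
Integrate: -e^(-y) = -(15/2)cos(2x) + C₀.
Rearrange: e^(-y) = (15/2)cos(2x) + C.


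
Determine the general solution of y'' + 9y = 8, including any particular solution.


Homogeneous part: r² + 9 = 0 ⇒ r = ±3i, so y_h = C₁cos(3x) + C₂sin(3x).
Try constant y_p = A; plug in: 9A = 8 ⇒ A = 8/9.
General solution: y = C₁cos(3x) + C₂sin(3x) + 8/9.


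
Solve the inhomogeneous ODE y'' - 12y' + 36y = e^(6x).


Characteristic polynomial (r - 6)² = 0; repeated root r = 6.
y_h = (C₁ + C₂x)e^(6x). Forcing matches the repeated root (resonance), so try y_p = Ax² e^(6x).
Substitute and solve for A: 2A = 1, so A = 1/2.
General solution: y = (C₁ + C₂x + (1/2)x²)e^(6x).


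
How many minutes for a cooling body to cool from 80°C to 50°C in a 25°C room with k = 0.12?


From T(t) = T_a + (T₀ - T_a)e^(-kt), set T(t) = 50:
(50 - 25) / (80 - 25) = e^(-0.12t), so t = -ln(0.455)/0.12 ≈ 6.6 minutes.


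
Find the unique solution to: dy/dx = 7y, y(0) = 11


General solution of y' = 7y is y = Ce^(7x).
Apply y(0) = 11: C = 11.
Particular solution: y = 11e^(7x).


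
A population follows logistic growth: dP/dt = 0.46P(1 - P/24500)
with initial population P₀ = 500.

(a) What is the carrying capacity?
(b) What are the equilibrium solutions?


Logistic ODE dP/dt = 0.46P(1 - P/24500) has equilibria where dP/dt = 0, i.e. P = 0 or P = 24500.
The coefficient (1 - P/K) = 0 when P = K, identifying K = 24500 as the carrying capacity.
(a) K = 24500; (b) equilibria P = 0 and P = 24500.


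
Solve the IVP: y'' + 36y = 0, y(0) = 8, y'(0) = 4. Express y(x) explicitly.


Characteristic roots of r² + 36 = 0 are ±6i, so y = C₁cos(6x) + C₂sin(6x).
Apply y(0) = 8: C₁ = 8. Differentiate and apply y'(0) = 4: 6·C₂ = 4, so C₂ = 2/3.
Particular solution: y = 8cos(6x) + (2/3)sin(6x).


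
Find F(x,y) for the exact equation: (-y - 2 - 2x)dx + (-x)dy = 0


Check exactness: ∂M/∂y = -1 and ∂N/∂x = -1; equal, so the equation is exact.
Integrate M with respect to x (treating y as constant): ∫M dx = -xy - 2x - x^2 + h(y).
Differentiate w.r.t. y and set equal to N: all terms match, so h'(y) = 0 and h is a constant absorbed into C.
General solution: -xy - 2x - x^2 = C.
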